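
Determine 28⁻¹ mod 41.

Run the extended Euclidean algorithm:
41 = 1·28 + 13
28 = 2·13 + 2
13 = 6·2 + 1
2 = 2·1 + 0
gcd(28, 41) = 1, so the inverse exists.
Back-substitute for 1:
1 = 1·13 − 6·2
  = −6·28 + 13·13
  = 13·41 − 19·28
So 28⁻¹ ≡ −19 ≡ 22 (mod 41).

22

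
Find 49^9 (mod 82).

5

Using repeated squaring:
49^1 ≡ 49 (mod 82)
49^2 ≡ 49^2 = 2401 ≡ 23 (mod 82)
49^4 ≡ 23^2 = 529 ≡ 37 (mod 82)
49^8 ≡ 37^2 = 1369 ≡ 57 (mod 82)
49^9 = 49^8 * 49^1 ≡ 57 * 49 (mod 82).
57 * 49 = 2793 ≡ 5 (mod 82).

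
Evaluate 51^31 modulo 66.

Using repeated squaring:
51^1 ≡ 51 (mod 66)
51^2 ≡ 51^2 = 2601 ≡ 27 (mod 66)
51^4 ≡ 27^2 = 729 ≡ 3 (mod 66)
51^8 ≡ 3^2 = 9 (mod 66)
51^16 ≡ 9^2 = 81 ≡ 15 (mod 66)
51^31 = 51^16 × 51^8 × 51^4 × 51^2 × 51^1 ≡ 15 × 9 × 3 × 27 × 51 (mod 66).
Accumulate the product:
15 × 9 = 135 ≡ 3
3 × 3 = 9
9 × 27 = 243 ≡ 45
45 × 51 = 2295 ≡ 51

51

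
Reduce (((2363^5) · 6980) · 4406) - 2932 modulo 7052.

148

(2363)^5 ≡ 355 (mod 7052)
355 · 6980 = 2477900 ≡ 2648 (mod 7052)
2648 · 4406 = 11667088 ≡ 3080 (mod 7052)
3080 - 2932 = 148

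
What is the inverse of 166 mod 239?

36

By the extended Euclidean algorithm:
239 = 1*166 + 73
166 = 2*73 + 20
73 = 3*20 + 13
20 = 1*13 + 7
13 = 1*7 + 6
7 = 1*6 + 1
6 = 6*1 + 0
gcd(166, 239) = 1, so the inverse exists.
Back-substitute for 1:
1 = 1*7 − 1*6
  = −1*13 + 2*7
  = 2*20 − 3*13
  = −3*73 + 11*20
  = 11*166 − 25*73
  = −25*239 + 36*166
So 166⁻¹ ≡ 36 (mod 239).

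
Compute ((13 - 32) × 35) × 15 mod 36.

33

13 - 32 = -19 ≡ 17 (mod 36)
17 × 35 = 595 ≡ 19 (mod 36)
19 × 15 = 285 ≡ 33 (mod 36)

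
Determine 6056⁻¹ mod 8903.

3271

8903 = 1·6056 + 2847
6056 = 2·2847 + 362
2847 = 7·362 + 313
362 = 1·313 + 49
313 = 6·49 + 19
49 = 2·19 + 11
19 = 1·11 + 8
11 = 1·8 + 3
8 = 2·3 + 2
3 = 1·2 + 1
2 = 2·1 + 0
gcd(6056, 8903) = 1, so the inverse exists.
Back-substitute for 1:
1 = 1·3 − 1·2
  = −1·8 + 3·3
  = 3·11 − 4·8
  = −4·19 + 7·11
  = 7·49 − 18·19
  = −18·313 + 115·49
  = 115·362 − 133·313
  = −133·2847 + 1046·362
  = 1046·6056 − 2225·2847
  = −2225·8903 + 3271·6056
So 6056⁻¹ ≡ 3271 (mod 8903).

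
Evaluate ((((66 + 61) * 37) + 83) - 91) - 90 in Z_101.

56

66 + 61 = 127 ≡ 26 (mod 101)
26 * 37 = 962 ≡ 53 (mod 101)
53 + 83 = 136 ≡ 35 (mod 101)
35 - 91 = -56 ≡ 45 (mod 101)
45 - 90 = -45 ≡ 56 (mod 101)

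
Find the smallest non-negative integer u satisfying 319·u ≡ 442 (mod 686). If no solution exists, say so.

gcd(319, 686) = 1, so a unique solution mod 686 exists.
319⁻¹ ≡ 443 (mod 686).
u ≡ 443·442 ≡ 296 (mod 686).

296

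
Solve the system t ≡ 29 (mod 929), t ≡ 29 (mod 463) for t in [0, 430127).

29

929⁻¹ mod 463: 929×309 ≡ 1 (mod 463), so 929⁻¹ ≡ 309.
t = 29 + 929×((29 − 29)×309 mod 463) = 29 + 929×0 = 29.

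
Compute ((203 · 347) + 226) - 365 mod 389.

203 · 347 = 70441 ≡ 32 (mod 389)
32 + 226 = 258
258 - 365 = -107 ≡ 282 (mod 389)

282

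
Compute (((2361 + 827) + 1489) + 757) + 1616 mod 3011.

1028

2361 + 827 = 3188 ≡ 177 (mod 3011)
177 + 1489 = 1666
1666 + 757 = 2423
2423 + 1616 = 4039 ≡ 1028 (mod 3011)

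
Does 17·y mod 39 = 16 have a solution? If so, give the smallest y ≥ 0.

gcd(17, 39) = 1, so a unique solution mod 39 exists.
17⁻¹ ≡ 23 (mod 39).
y ≡ 23·16 ≡ 17 (mod 39).

17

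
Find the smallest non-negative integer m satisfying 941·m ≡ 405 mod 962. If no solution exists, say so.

gcd(941, 962) = 1, so a unique solution mod 962 exists.
941⁻¹ ≡ 229 (mod 962).
m ≡ 229·405 ≡ 393 (mod 962).

393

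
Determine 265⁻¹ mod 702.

Apply the Euclidean algorithm and back-substitute:
702 = 2×265 + 172
265 = 1×172 + 93
172 = 1×93 + 79
93 = 1×79 + 14
79 = 5×14 + 9
14 = 1×9 + 5
9 = 1×5 + 4
5 = 1×4 + 1
4 = 4×1 + 0
gcd(265, 702) = 1, so the inverse exists.
Back-substitute for 1:
1 = 1×5 − 1×4
  = −1×9 + 2×5
  = 2×14 − 3×9
  = −3×79 + 17×14
  = 17×93 − 20×79
  = −20×172 + 37×93
  = 37×265 − 57×172
  = −57×702 + 151×265
So 265⁻¹ ≡ 151 (mod 702).

151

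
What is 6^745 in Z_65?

6^1 ≡ 6 (mod 65)
6^2 ≡ 6^2 = 36 (mod 65)
6^4 ≡ 36^2 = 1296 ≡ 61 (mod 65)
6^8 ≡ 61^2 = 3721 ≡ 16 (mod 65)
6^16 ≡ 16^2 = 256 ≡ 61 (mod 65)
6^32 ≡ 61^2 = 3721 ≡ 16 (mod 65)
6^64 ≡ 16^2 = 256 ≡ 61 (mod 65)
6^128 ≡ 61^2 = 3721 ≡ 16 (mod 65)
6^256 ≡ 16^2 = 256 ≡ 61 (mod 65)
6^512 ≡ 61^2 = 3721 ≡ 16 (mod 65)
6^745 = 6^512 · 6^128 · 6^64 · 6^32 · 6^8 · 6^1 ≡ 16 · 16 · 61 · 16 · 16 · 6 (mod 65).
Accumulate the product:
16 · 16 = 256 ≡ 61
61 · 61 = 3721 ≡ 16
16 · 16 = 256 ≡ 61
61 · 16 = 976 ≡ 1
1 · 6 = 6

6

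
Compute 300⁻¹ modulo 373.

327

373 = 1·300 + 73
300 = 4·73 + 8
73 = 9·8 + 1
8 = 8·1 + 0
gcd(300, 373) = 1, so the inverse exists.
Back-substitute for 1:
1 = 1·73 − 9·8
  = −9·300 + 37·73
  = 37·373 − 46·300
So 300⁻¹ ≡ −46 ≡ 327 (mod 373).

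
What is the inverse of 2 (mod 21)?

11

21 = 10*2 + 1
2 = 2*1 + 0
gcd(2, 21) = 1, so the inverse exists.
Bézout: 1 = 1*21 − 10*2.
So 2⁻¹ ≡ −10 ≡ 11 (mod 21).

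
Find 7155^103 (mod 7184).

103 in binary is 1100111, i.e. 103 = 64 + 32 + 4 + 2 + 1.
7155^1 ≡ 7155 (mod 7184)
7155^2 ≡ 7155^2 = 51194025 ≡ 841 (mod 7184)
7155^4 ≡ 841^2 = 707281 ≡ 3249 (mod 7184)
7155^8 ≡ 3249^2 = 10556001 ≡ 2705 (mod 7184)
7155^16 ≡ 2705^2 = 7317025 ≡ 3713 (mod 7184)
7155^32 ≡ 3713^2 = 13786369 ≡ 273 (mod 7184)
7155^64 ≡ 273^2 = 74529 ≡ 2689 (mod 7184)
7155^103 = 7155^64 · 7155^32 · 7155^4 · 7155^2 · 7155^1 ≡ 2689 · 273 · 3249 · 841 · 7155 (mod 7184).
Accumulate the product:
2689 · 273 = 734097 ≡ 1329
1329 · 3249 = 4317921 ≡ 337
337 · 841 = 283417 ≡ 3241
3241 · 7155 = 23189355 ≡ 6587

6587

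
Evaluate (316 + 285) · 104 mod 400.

104

316 + 285 = 601 ≡ 201 (mod 400)
201 · 104 = 20904 ≡ 104 (mod 400)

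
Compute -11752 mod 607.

-11752 = -20·607 + 388, so -11752 ≡ 388 (mod 607).

388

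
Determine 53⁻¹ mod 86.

By the extended Euclidean algorithm:
86 = 1·53 + 33
53 = 1·33 + 20
33 = 1·20 + 13
20 = 1·13 + 7
13 = 1·7 + 6
7 = 1·6 + 1
6 = 6·1 + 0
gcd(53, 86) = 1, so the inverse exists.
Bézout: 1 = −8·86 + 13·53.
So 53⁻¹ ≡ 13 (mod 86).

13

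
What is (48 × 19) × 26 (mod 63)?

24

48 × 19 = 912 ≡ 30 (mod 63)
30 × 26 = 780 ≡ 24 (mod 63)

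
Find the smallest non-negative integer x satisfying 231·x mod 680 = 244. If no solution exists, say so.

gcd(231, 680) = 1, so a unique solution mod 680 exists.
231⁻¹ ≡ 471 (mod 680).
x ≡ 471·244 ≡ 4 (mod 680).

4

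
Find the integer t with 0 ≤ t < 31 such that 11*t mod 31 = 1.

17

31 = 2*11 + 9
11 = 1*9 + 2
9 = 4*2 + 1
2 = 2*1 + 0
gcd(11, 31) = 1, so the inverse exists.
Back-substitute for 1:
1 = 1*9 − 4*2
  = −4*11 + 5*9
  = 5*31 − 14*11
So 11⁻¹ ≡ −14 ≡ 17 (mod 31).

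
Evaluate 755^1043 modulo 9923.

6

By square-and-multiply:
1043 in binary is 10000010011, i.e. 1043 = 1024 + 16 + 2 + 1.
755^1 ≡ 755 (mod 9923)
755^2 ≡ 755^2 = 570025 ≡ 4414 (mod 9923)
755^4 ≡ 4414^2 = 19483396 ≡ 4547 (mod 9923)
755^8 ≡ 4547^2 = 20675209 ≡ 5600 (mod 9923)
755^16 ≡ 5600^2 = 31360000 ≡ 3320 (mod 9923)
755^32 ≡ 3320^2 = 11022400 ≡ 7870 (mod 9923)
755^64 ≡ 7870^2 = 61936900 ≡ 7457 (mod 9923)
755^128 ≡ 7457^2 = 55606849 ≡ 8280 (mod 9923)
755^256 ≡ 8280^2 = 68558400 ≡ 393 (mod 9923)
755^512 ≡ 393^2 = 154449 ≡ 5604 (mod 9923)
755^1024 ≡ 5604^2 = 31404816 ≡ 8444 (mod 9923)
755^1043 = 755^1024 · 755^16 · 755^2 · 755^1 ≡ 8444 · 3320 · 4414 · 755 (mod 9923).
Accumulate the product:
8444 · 3320 = 28034080 ≡ 1605
1605 · 4414 = 7084470 ≡ 9371
9371 · 755 = 7075105 ≡ 6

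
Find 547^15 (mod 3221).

547^1 ≡ 547 (mod 3221)
547^2 ≡ 547^2 = 299209 ≡ 2877 (mod 3221)
547^4 ≡ 2877^2 = 8277129 ≡ 2380 (mod 3221)
547^8 ≡ 2380^2 = 5664400 ≡ 1882 (mod 3221)
547^15 = 547^8 × 547^4 × 547^2 × 547^1 ≡ 1882 × 2380 × 2877 × 547 (mod 3221).
Accumulate the product:
1882 × 2380 = 4479160 ≡ 1970
1970 × 2877 = 5667690 ≡ 1951
1951 × 547 = 1067197 ≡ 1046

1046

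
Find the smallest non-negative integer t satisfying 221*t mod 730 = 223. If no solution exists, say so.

513

gcd(221, 730) = 1, so a unique solution mod 730 exists.
221⁻¹ ≡ 621 (mod 730).
t ≡ 621*223 ≡ 513 (mod 730).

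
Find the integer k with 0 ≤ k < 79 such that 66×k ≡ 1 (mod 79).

6

Run the extended Euclidean algorithm:
79 = 1*66 + 13
66 = 5*13 + 1
13 = 13*1 + 0
gcd(66, 79) = 1, so the inverse exists.
Back-substitute for 1:
1 = 1*66 − 5*13
  = −5*79 + 6*66
So 66⁻¹ ≡ 6 (mod 79).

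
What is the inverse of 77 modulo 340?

Apply the Euclidean algorithm and back-substitute:
340 = 4×77 + 32
77 = 2×32 + 13
32 = 2×13 + 6
13 = 2×6 + 1
6 = 6×1 + 0
gcd(77, 340) = 1, so the inverse exists.
Back-substitute for 1:
1 = 1×13 − 2×6
  = −2×32 + 5×13
  = 5×77 − 12×32
  = −12×340 + 53×77
So 77⁻¹ ≡ 53 (mod 340).

53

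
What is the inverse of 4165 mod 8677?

25

By the extended Euclidean algorithm:
8677 = 2*4165 + 347
4165 = 12*347 + 1
347 = 347*1 + 0
gcd(4165, 8677) = 1, so the inverse exists.
Bézout: 1 = −12*8677 + 25*4165.
So 4165⁻¹ ≡ 25 (mod 8677).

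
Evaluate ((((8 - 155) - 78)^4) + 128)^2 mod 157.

8 - 155 = -147 ≡ 10 (mod 157)
10 - 78 = -68 ≡ 89 (mod 157)
(89)^4 ≡ 17 (mod 157)
17 + 128 = 145
(145)^2 ≡ 144 (mod 157)

144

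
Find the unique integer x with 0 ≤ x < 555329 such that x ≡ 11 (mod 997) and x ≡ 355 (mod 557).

997⁻¹ mod 557: 997·338 ≡ 1 (mod 557), so 997⁻¹ ≡ 338.
x = 11 + 997·((355 − 11)·338 mod 557) = 11 + 997·416 = 414763.

414763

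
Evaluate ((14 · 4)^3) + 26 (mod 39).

25

14 · 4 = 56 ≡ 17 (mod 39)
(17)^3 ≡ 38 (mod 39)
38 + 26 = 64 ≡ 25 (mod 39)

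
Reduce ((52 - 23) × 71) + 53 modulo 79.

58

52 - 23 = 29
29 × 71 = 2059 ≡ 5 (mod 79)
5 + 53 = 58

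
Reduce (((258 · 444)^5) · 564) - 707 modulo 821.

46

258 · 444 = 114552 ≡ 433 (mod 821)
(433)^5 ≡ 390 (mod 821)
390 · 564 = 219960 ≡ 753 (mod 821)
753 - 707 = 46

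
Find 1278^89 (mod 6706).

4986

Compute successive squares:
89 in binary is 1011001, i.e. 89 = 64 + 16 + 8 + 1.
1278^1 ≡ 1278 (mod 6706)
1278^2 ≡ 1278^2 = 1633284 ≡ 3726 (mod 6706)
1278^4 ≡ 3726^2 = 13883076 ≡ 1656 (mod 6706)
1278^8 ≡ 1656^2 = 2742336 ≡ 6288 (mod 6706)
1278^16 ≡ 6288^2 = 39538944 ≡ 368 (mod 6706)
1278^32 ≡ 368^2 = 135424 ≡ 1304 (mod 6706)
1278^64 ≡ 1304^2 = 1700416 ≡ 3798 (mod 6706)
1278^89 = 1278^64 · 1278^16 · 1278^8 · 1278^1 ≡ 3798 · 368 · 6288 · 1278 (mod 6706).
Accumulate the product:
3798 · 368 = 1397664 ≡ 2816
2816 · 6288 = 17707008 ≡ 3168
3168 · 1278 = 4048704 ≡ 4986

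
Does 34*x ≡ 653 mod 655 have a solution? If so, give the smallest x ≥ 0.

77

gcd(34, 655) = 1, so a unique solution mod 655 exists.
34⁻¹ ≡ 289 (mod 655).
x ≡ 289*653 ≡ 77 (mod 655).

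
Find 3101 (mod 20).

3101 = 155·20 + 1, so 3101 ≡ 1 (mod 20).

1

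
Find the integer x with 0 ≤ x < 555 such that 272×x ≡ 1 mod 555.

555 = 2·272 + 11
272 = 24·11 + 8
11 = 1·8 + 3
8 = 2·3 + 2
3 = 1·2 + 1
2 = 2·1 + 0
gcd(272, 555) = 1, so the inverse exists.
Back-substitute for 1:
1 = 1·3 − 1·2
  = −1·8 + 3·3
  = 3·11 − 4·8
  = −4·272 + 99·11
  = 99·555 − 202·272
So 272⁻¹ ≡ −202 ≡ 353 (mod 555).

353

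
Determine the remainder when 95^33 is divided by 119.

33 in binary is 100001, i.e. 33 = 32 + 1.
95^1 ≡ 95 (mod 119)
95^2 ≡ 95^2 = 9025 ≡ 100 (mod 119)
95^4 ≡ 100^2 = 10000 ≡ 4 (mod 119)
95^8 ≡ 4^2 = 16 (mod 119)
95^16 ≡ 16^2 = 256 ≡ 18 (mod 119)
95^32 ≡ 18^2 = 324 ≡ 86 (mod 119)
95^33 = 95^32 * 95^1 ≡ 86 * 95 (mod 119).
86 * 95 = 8170 ≡ 78 (mod 119).

78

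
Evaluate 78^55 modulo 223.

Using repeated squaring:
55 in binary is 110111, i.e. 55 = 32 + 16 + 4 + 2 + 1.
78^1 ≡ 78 (mod 223)
78^2 ≡ 78^2 = 6084 ≡ 63 (mod 223)
78^4 ≡ 63^2 = 3969 ≡ 178 (mod 223)
78^8 ≡ 178^2 = 31684 ≡ 18 (mod 223)
78^16 ≡ 18^2 = 324 ≡ 101 (mod 223)
78^32 ≡ 101^2 = 10201 ≡ 166 (mod 223)
78^55 = 78^32 * 78^16 * 78^4 * 78^2 * 78^1 ≡ 166 * 101 * 178 * 63 * 78 (mod 223).
Accumulate the product:
166 * 101 = 16766 ≡ 41
41 * 178 = 7298 ≡ 162
162 * 63 = 10206 ≡ 171
171 * 78 = 13338 ≡ 181

181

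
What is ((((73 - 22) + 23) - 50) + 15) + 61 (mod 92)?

8

73 - 22 = 51
51 + 23 = 74
74 - 50 = 24
24 + 15 = 39
39 + 61 = 100 ≡ 8 (mod 92)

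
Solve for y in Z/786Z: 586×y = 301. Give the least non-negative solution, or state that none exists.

no solution

gcd(586, 786) = 2, and 2 does not divide 301.
So the congruence has no solution.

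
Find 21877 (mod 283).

21877 = 77*283 + 86, so 21877 ≡ 86 (mod 283).

86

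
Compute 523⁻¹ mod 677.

677 = 1·523 + 154
523 = 3·154 + 61
154 = 2·61 + 32
61 = 1·32 + 29
32 = 1·29 + 3
29 = 9·3 + 2
3 = 1·2 + 1
2 = 2·1 + 0
gcd(523, 677) = 1, so the inverse exists.
Back-substitute for 1:
1 = 1·3 − 1·2
  = −1·29 + 10·3
  = 10·32 − 11·29
  = −11·61 + 21·32
  = 21·154 − 53·61
  = −53·523 + 180·154
  = 180·677 − 233·523
So 523⁻¹ ≡ −233 ≡ 444 (mod 677).

444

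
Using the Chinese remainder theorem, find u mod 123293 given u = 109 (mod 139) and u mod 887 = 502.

139⁻¹ mod 887: 139×753 ≡ 1 (mod 887), so 139⁻¹ ≡ 753.
u = 109 + 139×((502 − 109)×753 mod 887) = 109 + 139×558 = 77671.
Check: 77671 mod 139 = 109, 77671 mod 887 = 502. ✓

77671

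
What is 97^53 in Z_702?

535

53 in binary is 110101, i.e. 53 = 32 + 16 + 4 + 1.
97^1 ≡ 97 (mod 702)
97^2 ≡ 97^2 = 9409 ≡ 283 (mod 702)
97^4 ≡ 283^2 = 80089 ≡ 61 (mod 702)
97^8 ≡ 61^2 = 3721 ≡ 211 (mod 702)
97^16 ≡ 211^2 = 44521 ≡ 295 (mod 702)
97^32 ≡ 295^2 = 87025 ≡ 679 (mod 702)
97^53 = 97^32 · 97^16 · 97^4 · 97^1 ≡ 679 · 295 · 61 · 97 (mod 702).
Accumulate the product:
679 · 295 = 200305 ≡ 235
235 · 61 = 14335 ≡ 295
295 · 97 = 28615 ≡ 535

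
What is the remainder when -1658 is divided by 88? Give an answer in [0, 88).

14

-1658 = -19×88 + 14, so -1658 ≡ 14 (mod 88).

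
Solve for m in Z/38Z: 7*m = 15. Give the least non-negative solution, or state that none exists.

gcd(7, 38) = 1, so a unique solution mod 38 exists.
7⁻¹ ≡ 11 (mod 38).
m ≡ 11*15 ≡ 13 (mod 38).

13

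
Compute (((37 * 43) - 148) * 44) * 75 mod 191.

37 * 43 = 1591 ≡ 63 (mod 191)
63 - 148 = -85 ≡ 106 (mod 191)
106 * 44 = 4664 ≡ 80 (mod 191)
80 * 75 = 6000 ≡ 79 (mod 191)

79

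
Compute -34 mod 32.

-34 = -2×32 + 30, so -34 ≡ 30 (mod 32).

30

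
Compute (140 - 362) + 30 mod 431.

140 - 362 = -222 ≡ 209 (mod 431)
209 + 30 = 239

239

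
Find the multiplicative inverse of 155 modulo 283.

42

283 = 1×155 + 128
155 = 1×128 + 27
128 = 4×27 + 20
27 = 1×20 + 7
20 = 2×7 + 6
7 = 1×6 + 1
6 = 6×1 + 0
gcd(155, 283) = 1, so the inverse exists.
Bézout: 1 = −23×283 + 42×155.
So 155⁻¹ ≡ 42 (mod 283).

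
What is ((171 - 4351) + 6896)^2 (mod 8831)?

2771

171 - 4351 = -4180 ≡ 4651 (mod 8831)
4651 + 6896 = 11547 ≡ 2716 (mod 8831)
(2716)^2 ≡ 2771 (mod 8831)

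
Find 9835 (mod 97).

38

9835 = 101*97 + 38, so 9835 ≡ 38 (mod 97).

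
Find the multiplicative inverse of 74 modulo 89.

89 = 1*74 + 15
74 = 4*15 + 14
15 = 1*14 + 1
14 = 14*1 + 0
gcd(74, 89) = 1, so the inverse exists.
Back-substitute for 1:
1 = 1*15 − 1*14
  = −1*74 + 5*15
  = 5*89 − 6*74
So 74⁻¹ ≡ −6 ≡ 83 (mod 89).

83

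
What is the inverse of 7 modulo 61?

35

Apply the Euclidean algorithm and back-substitute:
61 = 8×7 + 5
7 = 1×5 + 2
5 = 2×2 + 1
2 = 2×1 + 0
gcd(7, 61) = 1, so the inverse exists.
Bézout: 1 = 3×61 − 26×7.
So 7⁻¹ ≡ −26 ≡ 35 (mod 61).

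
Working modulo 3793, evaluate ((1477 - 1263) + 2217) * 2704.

1477 - 1263 = 214
214 + 2217 = 2431
2431 * 2704 = 6573424 ≡ 155 (mod 3793)

155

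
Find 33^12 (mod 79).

Compute successive squares:
12 in binary is 1100, i.e. 12 = 8 + 4.
33^1 ≡ 33 (mod 79)
33^2 ≡ 33^2 = 1089 ≡ 62 (mod 79)
33^4 ≡ 62^2 = 3844 ≡ 52 (mod 79)
33^8 ≡ 52^2 = 2704 ≡ 18 (mod 79)
33^12 = 33^8 · 33^4 ≡ 18 · 52 (mod 79).
18 · 52 = 936 ≡ 67 (mod 79).

67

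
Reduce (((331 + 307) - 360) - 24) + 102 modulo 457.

356

331 + 307 = 638 ≡ 181 (mod 457)
181 - 360 = -179 ≡ 278 (mod 457)
278 - 24 = 254
254 + 102 = 356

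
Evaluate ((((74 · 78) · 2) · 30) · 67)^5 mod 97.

12

74 · 78 = 5772 ≡ 49 (mod 97)
49 · 2 = 98 ≡ 1 (mod 97)
1 · 30 = 30
30 · 67 = 2010 ≡ 70 (mod 97)
(70)^5 ≡ 12 (mod 97)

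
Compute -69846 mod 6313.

5910

-69846 = -12×6313 + 5910, so -69846 ≡ 5910 (mod 6313).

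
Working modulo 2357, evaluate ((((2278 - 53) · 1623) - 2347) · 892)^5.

1191

2278 - 53 = 2225
2225 · 1623 = 3611175 ≡ 251 (mod 2357)
251 - 2347 = -2096 ≡ 261 (mod 2357)
261 · 892 = 232812 ≡ 1826 (mod 2357)
(1826)^5 ≡ 1191 (mod 2357)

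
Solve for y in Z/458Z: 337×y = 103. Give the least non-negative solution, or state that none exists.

gcd(337, 458) = 1, so a unique solution mod 458 exists.
337⁻¹ ≡ 405 (mod 458).
y ≡ 405×103 ≡ 37 (mod 458).

37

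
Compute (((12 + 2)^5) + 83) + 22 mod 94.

61

12 + 2 = 14
(14)^5 ≡ 50 (mod 94)
50 + 83 = 133 ≡ 39 (mod 94)
39 + 22 = 61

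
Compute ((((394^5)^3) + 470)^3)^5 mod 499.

230

(394)^5 ≡ 90 (mod 499)
(90)^3 ≡ 460 (mod 499)
460 + 470 = 930 ≡ 431 (mod 499)
(431)^3 ≡ 437 (mod 499)
(437)^5 ≡ 230 (mod 499)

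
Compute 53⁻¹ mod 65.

27

Apply the Euclidean algorithm and back-substitute:
65 = 1×53 + 12
53 = 4×12 + 5
12 = 2×5 + 2
5 = 2×2 + 1
2 = 2×1 + 0
gcd(53, 65) = 1, so the inverse exists.
Bézout: 1 = −22×65 + 27×53.
So 53⁻¹ ≡ 27 (mod 65).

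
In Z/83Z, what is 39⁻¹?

83 = 2·39 + 5
39 = 7·5 + 4
5 = 1·4 + 1
4 = 4·1 + 0
gcd(39, 83) = 1, so the inverse exists.
Bézout: 1 = 8·83 − 17·39.
So 39⁻¹ ≡ −17 ≡ 66 (mod 83).

66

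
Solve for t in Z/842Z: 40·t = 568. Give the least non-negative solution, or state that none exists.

gcd(40, 842) = 2, and 2 | 568, so solutions exist.
Divide through by 2: 20·t ≡ 284 mod 421.
20⁻¹ ≡ 400 (mod 421).
t ≡ 400·284 ≡ 351 (mod 421).
The smallest non-negative solution is t = 351.

351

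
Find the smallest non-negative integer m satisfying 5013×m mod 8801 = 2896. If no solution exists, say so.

gcd(5013, 8801) = 1, so a unique solution mod 8801 exists.
5013⁻¹ ≡ 5374 (mod 8801).
m ≡ 5374×2896 ≡ 2936 (mod 8801).

2936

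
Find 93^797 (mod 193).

56

797 in binary is 1100011101, i.e. 797 = 512 + 256 + 16 + 8 + 4 + 1.
93^1 ≡ 93 (mod 193)
93^2 ≡ 93^2 = 8649 ≡ 157 (mod 193)
93^4 ≡ 157^2 = 24649 ≡ 138 (mod 193)
93^8 ≡ 138^2 = 19044 ≡ 130 (mod 193)
93^16 ≡ 130^2 = 16900 ≡ 109 (mod 193)
93^32 ≡ 109^2 = 11881 ≡ 108 (mod 193)
93^64 ≡ 108^2 = 11664 ≡ 84 (mod 193)
93^128 ≡ 84^2 = 7056 ≡ 108 (mod 193)
93^256 ≡ 108^2 = 11664 ≡ 84 (mod 193)
93^512 ≡ 84^2 = 7056 ≡ 108 (mod 193)
93^797 = 93^512 * 93^256 * 93^16 * 93^8 * 93^4 * 93^1 ≡ 108 * 84 * 109 * 130 * 138 * 93 (mod 193).
Accumulate the product:
108 * 84 = 9072 ≡ 1
1 * 109 = 109
109 * 130 = 14170 ≡ 81
81 * 138 = 11178 ≡ 177
177 * 93 = 16461 ≡ 56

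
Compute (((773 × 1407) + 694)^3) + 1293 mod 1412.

773 × 1407 = 1087611 ≡ 371 (mod 1412)
371 + 694 = 1065
(1065)^3 ≡ 569 (mod 1412)
569 + 1293 = 1862 ≡ 450 (mod 1412)

450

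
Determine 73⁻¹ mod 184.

121

By the extended Euclidean algorithm:
184 = 2*73 + 38
73 = 1*38 + 35
38 = 1*35 + 3
35 = 11*3 + 2
3 = 1*2 + 1
2 = 2*1 + 0
gcd(73, 184) = 1, so the inverse exists.
Back-substitute for 1:
1 = 1*3 − 1*2
  = −1*35 + 12*3
  = 12*38 − 13*35
  = −13*73 + 25*38
  = 25*184 − 63*73
So 73⁻¹ ≡ −63 ≡ 121 (mod 184).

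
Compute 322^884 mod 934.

884 in binary is 1101110100, i.e. 884 = 512 + 256 + 64 + 32 + 16 + 4.
322^1 ≡ 322 (mod 934)
322^2 ≡ 322^2 = 103684 ≡ 10 (mod 934)
322^4 ≡ 10^2 = 100 (mod 934)
322^8 ≡ 100^2 = 10000 ≡ 660 (mod 934)
322^16 ≡ 660^2 = 435600 ≡ 356 (mod 934)
322^32 ≡ 356^2 = 126736 ≡ 646 (mod 934)
322^64 ≡ 646^2 = 417316 ≡ 752 (mod 934)
322^128 ≡ 752^2 = 565504 ≡ 434 (mod 934)
322^256 ≡ 434^2 = 188356 ≡ 622 (mod 934)
322^512 ≡ 622^2 = 386884 ≡ 208 (mod 934)
322^884 = 322^512 · 322^256 · 322^64 · 322^32 · 322^16 · 322^4 ≡ 208 · 622 · 752 · 646 · 356 · 100 (mod 934).
Accumulate the product:
208 · 622 = 129376 ≡ 484
484 · 752 = 363968 ≡ 642
642 · 646 = 414732 ≡ 36
36 · 356 = 12816 ≡ 674
674 · 100 = 67400 ≡ 152

152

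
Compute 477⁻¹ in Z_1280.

373

By the extended Euclidean algorithm:
1280 = 2·477 + 326
477 = 1·326 + 151
326 = 2·151 + 24
151 = 6·24 + 7
24 = 3·7 + 3
7 = 2·3 + 1
3 = 3·1 + 0
gcd(477, 1280) = 1, so the inverse exists.
Back-substitute for 1:
1 = 1·7 − 2·3
  = −2·24 + 7·7
  = 7·151 − 44·24
  = −44·326 + 95·151
  = 95·477 − 139·326
  = −139·1280 + 373·477
So 477⁻¹ ≡ 373 (mod 1280).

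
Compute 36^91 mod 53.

91 in binary is 1011011, i.e. 91 = 64 + 16 + 8 + 2 + 1.
36^1 ≡ 36 (mod 53)
36^2 ≡ 36^2 = 1296 ≡ 24 (mod 53)
36^4 ≡ 24^2 = 576 ≡ 46 (mod 53)
36^8 ≡ 46^2 = 2116 ≡ 49 (mod 53)
36^16 ≡ 49^2 = 2401 ≡ 16 (mod 53)
36^32 ≡ 16^2 = 256 ≡ 44 (mod 53)
36^64 ≡ 44^2 = 1936 ≡ 28 (mod 53)
36^91 = 36^64 * 36^16 * 36^8 * 36^2 * 36^1 ≡ 28 * 16 * 49 * 24 * 36 (mod 53).
Accumulate the product:
28 * 16 = 448 ≡ 24
24 * 49 = 1176 ≡ 10
10 * 24 = 240 ≡ 28
28 * 36 = 1008 ≡ 1

1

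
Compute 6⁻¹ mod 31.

By the extended Euclidean algorithm:
31 = 5*6 + 1
6 = 6*1 + 0
gcd(6, 31) = 1, so the inverse exists.
Back-substitute for 1:
1 = 1*31 − 5*6
So 6⁻¹ ≡ −5 ≡ 26 (mod 31).

26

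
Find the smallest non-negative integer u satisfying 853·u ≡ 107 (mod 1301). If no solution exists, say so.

gcd(853, 1301) = 1, so a unique solution mod 1301 exists.
853⁻¹ ≡ 363 (mod 1301).
u ≡ 363·107 ≡ 1112 (mod 1301).

1112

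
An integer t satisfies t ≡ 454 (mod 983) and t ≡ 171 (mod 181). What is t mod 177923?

983⁻¹ mod 181: 983·123 ≡ 1 (mod 181), so 983⁻¹ ≡ 123.
t = 454 + 983·((171 − 454)·123 mod 181) = 454 + 983·124 = 122346.
Check: 122346 mod 983 = 454, 122346 mod 181 = 171. ✓

122346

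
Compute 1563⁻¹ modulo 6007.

2648

6007 = 3·1563 + 1318
1563 = 1·1318 + 245
1318 = 5·245 + 93
245 = 2·93 + 59
93 = 1·59 + 34
59 = 1·34 + 25
34 = 1·25 + 9
25 = 2·9 + 7
9 = 1·7 + 2
7 = 3·2 + 1
2 = 2·1 + 0
gcd(1563, 6007) = 1, so the inverse exists.
Bézout: 1 = −689·6007 + 2648·1563.
So 1563⁻¹ ≡ 2648 (mod 6007).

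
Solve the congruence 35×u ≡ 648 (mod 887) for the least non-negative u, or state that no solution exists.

gcd(35, 887) = 1, so a unique solution mod 887 exists.
35⁻¹ ≡ 811 (mod 887).
u ≡ 811×648 ≡ 424 (mod 887).

424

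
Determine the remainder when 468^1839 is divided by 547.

1839 in binary is 11100101111, i.e. 1839 = 1024 + 512 + 256 + 32 + 8 + 4 + 2 + 1.
468^1 ≡ 468 (mod 547)
468^2 ≡ 468^2 = 219024 ≡ 224 (mod 547)
468^4 ≡ 224^2 = 50176 ≡ 399 (mod 547)
468^8 ≡ 399^2 = 159201 ≡ 24 (mod 547)
468^16 ≡ 24^2 = 576 ≡ 29 (mod 547)
468^32 ≡ 29^2 = 841 ≡ 294 (mod 547)
468^64 ≡ 294^2 = 86436 ≡ 10 (mod 547)
468^128 ≡ 10^2 = 100 (mod 547)
468^256 ≡ 100^2 = 10000 ≡ 154 (mod 547)
468^512 ≡ 154^2 = 23716 ≡ 195 (mod 547)
468^1024 ≡ 195^2 = 38025 ≡ 282 (mod 547)
468^1839 = 468^1024 * 468^512 * 468^256 * 468^32 * 468^8 * 468^4 * 468^2 * 468^1 ≡ 282 * 195 * 154 * 294 * 24 * 399 * 224 * 468 (mod 547).
Accumulate the product:
282 * 195 = 54990 ≡ 290
290 * 154 = 44660 ≡ 353
353 * 294 = 103782 ≡ 399
399 * 24 = 9576 ≡ 277
277 * 399 = 110523 ≡ 29
29 * 224 = 6496 ≡ 479
479 * 468 = 224172 ≡ 449

449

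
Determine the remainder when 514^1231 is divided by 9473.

1609

By square-and-multiply:
1231 in binary is 10011001111, i.e. 1231 = 1024 + 128 + 64 + 8 + 4 + 2 + 1.
514^1 ≡ 514 (mod 9473)
514^2 ≡ 514^2 = 264196 ≡ 8425 (mod 9473)
514^4 ≡ 8425^2 = 70980625 ≡ 8909 (mod 9473)
514^8 ≡ 8909^2 = 79370281 ≡ 5487 (mod 9473)
514^16 ≡ 5487^2 = 30107169 ≡ 1975 (mod 9473)
514^32 ≡ 1975^2 = 3900625 ≡ 7222 (mod 9473)
514^64 ≡ 7222^2 = 52157284 ≡ 8419 (mod 9473)
514^128 ≡ 8419^2 = 70879561 ≡ 2575 (mod 9473)
514^256 ≡ 2575^2 = 6630625 ≡ 8998 (mod 9473)
514^512 ≡ 8998^2 = 80964004 ≡ 7746 (mod 9473)
514^1024 ≡ 7746^2 = 60000516 ≡ 8007 (mod 9473)
514^1231 = 514^1024 * 514^128 * 514^64 * 514^8 * 514^4 * 514^2 * 514^1 ≡ 8007 * 2575 * 8419 * 5487 * 8909 * 8425 * 514 (mod 9473).
Accumulate the product:
8007 * 2575 = 20618025 ≡ 4777
4777 * 8419 = 40217563 ≡ 4678
4678 * 5487 = 25668186 ≡ 5829
5829 * 8909 = 51930561 ≡ 9048
9048 * 8425 = 76229400 ≡ 169
169 * 514 = 86866 ≡ 1609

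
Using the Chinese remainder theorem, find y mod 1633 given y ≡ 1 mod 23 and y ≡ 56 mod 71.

23⁻¹ mod 71: 23×34 ≡ 1 (mod 71), so 23⁻¹ ≡ 34.
y = 1 + 23×((56 − 1)×34 mod 71) = 1 + 23×24 = 553.
Check: 553 mod 23 = 1, 553 mod 71 = 56. ✓

553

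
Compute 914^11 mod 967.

By square-and-multiply:
11 in binary is 1011, i.e. 11 = 8 + 2 + 1.
914^1 ≡ 914 (mod 967)
914^2 ≡ 914^2 = 835396 ≡ 875 (mod 967)
914^4 ≡ 875^2 = 765625 ≡ 728 (mod 967)
914^8 ≡ 728^2 = 529984 ≡ 68 (mod 967)
914^11 = 914^8 * 914^2 * 914^1 ≡ 68 * 875 * 914 (mod 967).
Accumulate the product:
68 * 875 = 59500 ≡ 513
513 * 914 = 468882 ≡ 854

854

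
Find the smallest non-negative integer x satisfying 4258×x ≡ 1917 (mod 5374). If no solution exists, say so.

gcd(4258, 5374) = 2, and 2 does not divide 1917.
So the congruence has no solution.

no solution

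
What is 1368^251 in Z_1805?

Compute successive squares:
251 in binary is 11111011, i.e. 251 = 128 + 64 + 32 + 16 + 8 + 2 + 1.
1368^1 ≡ 1368 (mod 1805)
1368^2 ≡ 1368^2 = 1871424 ≡ 1444 (mod 1805)
1368^4 ≡ 1444^2 = 2085136 ≡ 361 (mod 1805)
1368^8 ≡ 361^2 = 130321 ≡ 361 (mod 1805)
1368^16 ≡ 361^2 = 130321 ≡ 361 (mod 1805)
1368^32 ≡ 361^2 = 130321 ≡ 361 (mod 1805)
1368^64 ≡ 361^2 = 130321 ≡ 361 (mod 1805)
1368^128 ≡ 361^2 = 130321 ≡ 361 (mod 1805)
1368^251 = 1368^128 · 1368^64 · 1368^32 · 1368^16 · 1368^8 · 1368^2 · 1368^1 ≡ 361 · 361 · 361 · 361 · 361 · 1444 · 1368 (mod 1805).
Accumulate the product:
361 · 361 = 130321 ≡ 361
361 · 361 = 130321 ≡ 361
361 · 361 = 130321 ≡ 361
361 · 361 = 130321 ≡ 361
361 · 1444 = 521284 ≡ 1444
1444 · 1368 = 1975392 ≡ 722

722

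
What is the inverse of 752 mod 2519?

Apply the Euclidean algorithm and back-substitute:
2519 = 3·752 + 263
752 = 2·263 + 226
263 = 1·226 + 37
226 = 6·37 + 4
37 = 9·4 + 1
4 = 4·1 + 0
gcd(752, 2519) = 1, so the inverse exists.
Bézout: 1 = 183·2519 − 613·752.
So 752⁻¹ ≡ −613 ≡ 1906 (mod 2519).

1906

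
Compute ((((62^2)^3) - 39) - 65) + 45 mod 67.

(62)^2 ≡ 25 (mod 67)
(25)^3 ≡ 14 (mod 67)
14 - 39 = -25 ≡ 42 (mod 67)
42 - 65 = -23 ≡ 44 (mod 67)
44 + 45 = 89 ≡ 22 (mod 67)

22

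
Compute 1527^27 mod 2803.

2634

Compute successive squares:
27 in binary is 11011, i.e. 27 = 16 + 8 + 2 + 1.
1527^1 ≡ 1527 (mod 2803)
1527^2 ≡ 1527^2 = 2331729 ≡ 2436 (mod 2803)
1527^4 ≡ 2436^2 = 5934096 ≡ 145 (mod 2803)
1527^8 ≡ 145^2 = 21025 ≡ 1404 (mod 2803)
1527^16 ≡ 1404^2 = 1971216 ≡ 707 (mod 2803)
1527^27 = 1527^16 * 1527^8 * 1527^2 * 1527^1 ≡ 707 * 1404 * 2436 * 1527 (mod 2803).
Accumulate the product:
707 * 1404 = 992628 ≡ 366
366 * 2436 = 891576 ≡ 222
222 * 1527 = 338994 ≡ 2634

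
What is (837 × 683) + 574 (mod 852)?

837 × 683 = 571671 ≡ 831 (mod 852)
831 + 574 = 1405 ≡ 553 (mod 852)

553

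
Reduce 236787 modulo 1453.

1401

236787 = 162×1453 + 1401, so 236787 ≡ 1401 (mod 1453).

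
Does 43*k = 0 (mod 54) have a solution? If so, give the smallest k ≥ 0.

gcd(43, 54) = 1, so a unique solution mod 54 exists.
43⁻¹ ≡ 49 (mod 54).
k ≡ 49*0 ≡ 0 (mod 54).

0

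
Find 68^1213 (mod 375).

68

Compute successive squares:
1213 in binary is 10010111101, i.e. 1213 = 1024 + 128 + 32 + 16 + 8 + 4 + 1.
68^1 ≡ 68 (mod 375)
68^2 ≡ 68^2 = 4624 ≡ 124 (mod 375)
68^4 ≡ 124^2 = 15376 ≡ 1 (mod 375)
68^8 ≡ 1^2 = 1 (mod 375)
68^16 ≡ 1^2 = 1 (mod 375)
68^32 ≡ 1^2 = 1 (mod 375)
68^64 ≡ 1^2 = 1 (mod 375)
68^128 ≡ 1^2 = 1 (mod 375)
68^256 ≡ 1^2 = 1 (mod 375)
68^512 ≡ 1^2 = 1 (mod 375)
68^1024 ≡ 1^2 = 1 (mod 375)
68^1213 = 68^1024 * 68^128 * 68^32 * 68^16 * 68^8 * 68^4 * 68^1 ≡ 1 * 1 * 1 * 1 * 1 * 1 * 68 (mod 375).
Accumulate the product:
1 * 1 = 1
1 * 1 = 1
1 * 1 = 1
1 * 1 = 1
1 * 1 = 1
1 * 68 = 68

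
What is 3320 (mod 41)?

3320 = 80*41 + 40, so 3320 ≡ 40 (mod 41).

40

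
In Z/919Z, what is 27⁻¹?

885

Apply the Euclidean algorithm and back-substitute:
919 = 34*27 + 1
27 = 27*1 + 0
gcd(27, 919) = 1, so the inverse exists.
Bézout: 1 = 1*919 − 34*27.
So 27⁻¹ ≡ −34 ≡ 885 (mod 919).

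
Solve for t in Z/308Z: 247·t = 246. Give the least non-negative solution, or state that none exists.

gcd(247, 308) = 1, so a unique solution mod 308 exists.
247⁻¹ ≡ 207 (mod 308).
t ≡ 207·246 ≡ 102 (mod 308).

102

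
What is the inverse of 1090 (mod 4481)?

37

By the extended Euclidean algorithm:
4481 = 4*1090 + 121
1090 = 9*121 + 1
121 = 121*1 + 0
gcd(1090, 4481) = 1, so the inverse exists.
Back-substitute for 1:
1 = 1*1090 − 9*121
  = −9*4481 + 37*1090
So 1090⁻¹ ≡ 37 (mod 4481).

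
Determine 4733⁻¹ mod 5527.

Apply the Euclidean algorithm and back-substitute:
5527 = 1·4733 + 794
4733 = 5·794 + 763
794 = 1·763 + 31
763 = 24·31 + 19
31 = 1·19 + 12
19 = 1·12 + 7
12 = 1·7 + 5
7 = 1·5 + 2
5 = 2·2 + 1
2 = 2·1 + 0
gcd(4733, 5527) = 1, so the inverse exists.
Back-substitute for 1:
1 = 1·5 − 2·2
  = −2·7 + 3·5
  = 3·12 − 5·7
  = −5·19 + 8·12
  = 8·31 − 13·19
  = −13·763 + 320·31
  = 320·794 − 333·763
  = −333·4733 + 1985·794
  = 1985·5527 − 2318·4733
So 4733⁻¹ ≡ −2318 ≡ 3209 (mod 5527).

3209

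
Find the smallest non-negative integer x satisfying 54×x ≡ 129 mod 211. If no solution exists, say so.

61

gcd(54, 211) = 1, so a unique solution mod 211 exists.
54⁻¹ ≡ 43 (mod 211).
x ≡ 43×129 ≡ 61 (mod 211).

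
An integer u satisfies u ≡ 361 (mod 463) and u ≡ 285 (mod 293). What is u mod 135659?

1750

463⁻¹ mod 293: 463×212 ≡ 1 (mod 293), so 463⁻¹ ≡ 212.
u = 361 + 463×((285 − 361)×212 mod 293) = 361 + 463×3 = 1750.
Check: 1750 mod 463 = 361, 1750 mod 293 = 285. ✓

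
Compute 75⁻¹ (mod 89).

89 = 1*75 + 14
75 = 5*14 + 5
14 = 2*5 + 4
5 = 1*4 + 1
4 = 4*1 + 0
gcd(75, 89) = 1, so the inverse exists.
Bézout: 1 = −16*89 + 19*75.
So 75⁻¹ ≡ 19 (mod 89).

19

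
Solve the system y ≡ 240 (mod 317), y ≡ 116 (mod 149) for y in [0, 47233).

317⁻¹ mod 149: 317×102 ≡ 1 (mod 149), so 317⁻¹ ≡ 102.
y = 240 + 317×((116 − 240)×102 mod 149) = 240 + 317×17 = 5629.
Check: 5629 mod 317 = 240, 5629 mod 149 = 116. ✓

5629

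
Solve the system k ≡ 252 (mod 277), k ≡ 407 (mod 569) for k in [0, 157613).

47065

277⁻¹ mod 569: 277*493 ≡ 1 (mod 569), so 277⁻¹ ≡ 493.
k = 252 + 277*((407 − 252)*493 mod 569) = 252 + 277*169 = 47065.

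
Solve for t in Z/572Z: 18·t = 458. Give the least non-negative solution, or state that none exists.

gcd(18, 572) = 2, and 2 | 458, so solutions exist.
Divide through by 2: 9·t ≡ 229 (mod 286).
9⁻¹ ≡ 159 (mod 286).
t ≡ 159·229 ≡ 89 (mod 286).
The smallest non-negative solution is t = 89.

89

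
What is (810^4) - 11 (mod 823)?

568

(810)^4 ≡ 579 (mod 823)
579 - 11 = 568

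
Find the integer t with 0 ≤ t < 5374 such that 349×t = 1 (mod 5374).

Apply the Euclidean algorithm and back-substitute:
5374 = 15×349 + 139
349 = 2×139 + 71
139 = 1×71 + 68
71 = 1×68 + 3
68 = 22×3 + 2
3 = 1×2 + 1
2 = 2×1 + 0
gcd(349, 5374) = 1, so the inverse exists.
Back-substitute for 1:
1 = 1×3 − 1×2
  = −1×68 + 23×3
  = 23×71 − 24×68
  = −24×139 + 47×71
  = 47×349 − 118×139
  = −118×5374 + 1817×349
So 349⁻¹ ≡ 1817 (mod 5374).

1817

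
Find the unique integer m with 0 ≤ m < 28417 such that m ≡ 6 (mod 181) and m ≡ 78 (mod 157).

181⁻¹ mod 157: 181*72 ≡ 1 (mod 157), so 181⁻¹ ≡ 72.
m = 6 + 181*((78 − 6)*72 mod 157) = 6 + 181*3 = 549.
Check: 549 mod 181 = 6, 549 mod 157 = 78. ✓

549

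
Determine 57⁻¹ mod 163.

143

Run the extended Euclidean algorithm:
163 = 2*57 + 49
57 = 1*49 + 8
49 = 6*8 + 1
8 = 8*1 + 0
gcd(57, 163) = 1, so the inverse exists.
Back-substitute for 1:
1 = 1*49 − 6*8
  = −6*57 + 7*49
  = 7*163 − 20*57
So 57⁻¹ ≡ −20 ≡ 143 (mod 163).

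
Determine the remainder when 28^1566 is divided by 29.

1566 in binary is 11000011110, i.e. 1566 = 1024 + 512 + 16 + 8 + 4 + 2.
28^1 ≡ 28 (mod 29)
28^2 ≡ 28^2 = 784 ≡ 1 (mod 29)
28^4 ≡ 1^2 = 1 (mod 29)
28^8 ≡ 1^2 = 1 (mod 29)
28^16 ≡ 1^2 = 1 (mod 29)
28^32 ≡ 1^2 = 1 (mod 29)
28^64 ≡ 1^2 = 1 (mod 29)
28^128 ≡ 1^2 = 1 (mod 29)
28^256 ≡ 1^2 = 1 (mod 29)
28^512 ≡ 1^2 = 1 (mod 29)
28^1024 ≡ 1^2 = 1 (mod 29)
28^1566 = 28^1024 × 28^512 × 28^16 × 28^8 × 28^4 × 28^2 ≡ 1 × 1 × 1 × 1 × 1 × 1 (mod 29).
Accumulate the product:
1 × 1 = 1
1 × 1 = 1
1 × 1 = 1
1 × 1 = 1
1 × 1 = 1

1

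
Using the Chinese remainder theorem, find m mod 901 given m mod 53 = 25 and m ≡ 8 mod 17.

53⁻¹ mod 17: 53·9 ≡ 1 (mod 17), so 53⁻¹ ≡ 9.
m = 25 + 53·((8 − 25)·9 mod 17) = 25 + 53·0 = 25.

25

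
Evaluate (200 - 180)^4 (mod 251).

200 - 180 = 20
(20)^4 ≡ 113 (mod 251)

113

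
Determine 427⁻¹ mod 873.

781

Apply the Euclidean algorithm and back-substitute:
873 = 2*427 + 19
427 = 22*19 + 9
19 = 2*9 + 1
9 = 9*1 + 0
gcd(427, 873) = 1, so the inverse exists.
Bézout: 1 = 45*873 − 92*427.
So 427⁻¹ ≡ −92 ≡ 781 (mod 873).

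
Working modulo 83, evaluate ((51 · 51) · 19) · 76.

51 · 51 = 2601 ≡ 28 (mod 83)
28 · 19 = 532 ≡ 34 (mod 83)
34 · 76 = 2584 ≡ 11 (mod 83)

11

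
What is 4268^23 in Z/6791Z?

4268^1 ≡ 4268 (mod 6791)
4268^2 ≡ 4268^2 = 18215824 ≡ 2362 (mod 6791)
4268^4 ≡ 2362^2 = 5579044 ≡ 3633 (mod 6791)
4268^8 ≡ 3633^2 = 13198689 ≡ 3776 (mod 6791)
4268^16 ≡ 3776^2 = 14258176 ≡ 3867 (mod 6791)
4268^23 = 4268^16 · 4268^4 · 4268^2 · 4268^1 ≡ 3867 · 3633 · 2362 · 4268 (mod 6791).
Accumulate the product:
3867 · 3633 = 14048811 ≡ 5023
5023 · 2362 = 11864326 ≡ 449
449 · 4268 = 1916332 ≡ 1270

1270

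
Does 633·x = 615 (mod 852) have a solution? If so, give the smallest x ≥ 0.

gcd(633, 852) = 3, and 3 | 615, so solutions exist.
Divide through by 3: 211·x mod 284 = 205.
211⁻¹ ≡ 35 (mod 284).
x ≡ 35·205 ≡ 75 (mod 284).
The smallest non-negative solution is x = 75.

75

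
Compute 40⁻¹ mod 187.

Run the extended Euclidean algorithm:
187 = 4*40 + 27
40 = 1*27 + 13
27 = 2*13 + 1
13 = 13*1 + 0
gcd(40, 187) = 1, so the inverse exists.
Back-substitute for 1:
1 = 1*27 − 2*13
  = −2*40 + 3*27
  = 3*187 − 14*40
So 40⁻¹ ≡ −14 ≡ 173 (mod 187).

173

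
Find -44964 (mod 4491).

4437

-44964 = -11*4491 + 4437, so -44964 ≡ 4437 (mod 4491).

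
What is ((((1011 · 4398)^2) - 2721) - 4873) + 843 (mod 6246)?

5201

1011 · 4398 = 4446378 ≡ 5472 (mod 6246)
(5472)^2 ≡ 5706 (mod 6246)
5706 - 2721 = 2985
2985 - 4873 = -1888 ≡ 4358 (mod 6246)
4358 + 843 = 5201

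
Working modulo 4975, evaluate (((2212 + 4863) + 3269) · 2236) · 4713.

2292

2212 + 4863 = 7075 ≡ 2100 (mod 4975)
2100 + 3269 = 5369 ≡ 394 (mod 4975)
394 · 2236 = 880984 ≡ 409 (mod 4975)
409 · 4713 = 1927617 ≡ 2292 (mod 4975)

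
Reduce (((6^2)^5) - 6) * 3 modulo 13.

7

(6)^2 ≡ 10 (mod 13)
(10)^5 ≡ 4 (mod 13)
4 - 6 = -2 ≡ 11 (mod 13)
11 * 3 = 33 ≡ 7 (mod 13)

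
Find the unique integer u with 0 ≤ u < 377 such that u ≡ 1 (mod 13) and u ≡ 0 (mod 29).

13⁻¹ mod 29: 13×9 ≡ 1 (mod 29), so 13⁻¹ ≡ 9.
u = 1 + 13×((0 − 1)×9 mod 29) = 1 + 13×20 = 261.

261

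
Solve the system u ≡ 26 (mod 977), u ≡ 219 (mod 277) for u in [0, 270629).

977⁻¹ mod 277: 977×74 ≡ 1 (mod 277), so 977⁻¹ ≡ 74.
u = 26 + 977×((219 − 26)×74 mod 277) = 26 + 977×155 = 151461.

151461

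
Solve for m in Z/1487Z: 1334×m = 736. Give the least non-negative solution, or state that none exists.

1385

gcd(1334, 1487) = 1, so a unique solution mod 1487 exists.
1334⁻¹ ≡ 311 (mod 1487).
m ≡ 311×736 ≡ 1385 (mod 1487).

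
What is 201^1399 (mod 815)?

By square-and-multiply:
201^1 ≡ 201 (mod 815)
201^2 ≡ 201^2 = 40401 ≡ 466 (mod 815)
201^4 ≡ 466^2 = 217156 ≡ 366 (mod 815)
201^8 ≡ 366^2 = 133956 ≡ 296 (mod 815)
201^16 ≡ 296^2 = 87616 ≡ 411 (mod 815)
201^32 ≡ 411^2 = 168921 ≡ 216 (mod 815)
201^64 ≡ 216^2 = 46656 ≡ 201 (mod 815)
201^128 ≡ 201^2 = 40401 ≡ 466 (mod 815)
201^256 ≡ 466^2 = 217156 ≡ 366 (mod 815)
201^512 ≡ 366^2 = 133956 ≡ 296 (mod 815)
201^1024 ≡ 296^2 = 87616 ≡ 411 (mod 815)
201^1399 = 201^1024 · 201^256 · 201^64 · 201^32 · 201^16 · 201^4 · 201^2 · 201^1 ≡ 411 · 366 · 201 · 216 · 411 · 366 · 466 · 201 (mod 815).
Accumulate the product:
411 · 366 = 150426 ≡ 466
466 · 201 = 93666 ≡ 756
756 · 216 = 163296 ≡ 296
296 · 411 = 121656 ≡ 221
221 · 366 = 80886 ≡ 201
201 · 466 = 93666 ≡ 756
756 · 201 = 151956 ≡ 366

366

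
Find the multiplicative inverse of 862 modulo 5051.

5051 = 5·862 + 741
862 = 1·741 + 121
741 = 6·121 + 15
121 = 8·15 + 1
15 = 15·1 + 0
gcd(862, 5051) = 1, so the inverse exists.
Bézout: 1 = −57·5051 + 334·862.
So 862⁻¹ ≡ 334 (mod 5051).

334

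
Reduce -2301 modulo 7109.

4808

-2301 = -1*7109 + 4808, so -2301 ≡ 4808 (mod 7109).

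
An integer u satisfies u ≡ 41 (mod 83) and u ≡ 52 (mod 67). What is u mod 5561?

2531

83⁻¹ mod 67: 83×21 ≡ 1 (mod 67), so 83⁻¹ ≡ 21.
u = 41 + 83×((52 − 41)×21 mod 67) = 41 + 83×30 = 2531.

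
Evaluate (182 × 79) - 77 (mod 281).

251

182 × 79 = 14378 ≡ 47 (mod 281)
47 - 77 = -30 ≡ 251 (mod 281)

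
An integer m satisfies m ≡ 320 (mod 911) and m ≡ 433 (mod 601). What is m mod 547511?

472218

911⁻¹ mod 601: 911·95 ≡ 1 (mod 601), so 911⁻¹ ≡ 95.
m = 320 + 911·((433 − 320)·95 mod 601) = 320 + 911·518 = 472218.
Check: 472218 mod 911 = 320, 472218 mod 601 = 433. ✓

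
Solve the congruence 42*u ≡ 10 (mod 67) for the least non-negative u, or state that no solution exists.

13

gcd(42, 67) = 1, so a unique solution mod 67 exists.
42⁻¹ ≡ 8 (mod 67).
u ≡ 8*10 ≡ 13 (mod 67).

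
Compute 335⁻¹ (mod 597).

458

By the extended Euclidean algorithm:
597 = 1×335 + 262
335 = 1×262 + 73
262 = 3×73 + 43
73 = 1×43 + 30
43 = 1×30 + 13
30 = 2×13 + 4
13 = 3×4 + 1
4 = 4×1 + 0
gcd(335, 597) = 1, so the inverse exists.
Bézout: 1 = 78×597 − 139×335.
So 335⁻¹ ≡ −139 ≡ 458 (mod 597).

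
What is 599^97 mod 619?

97 in binary is 1100001, i.e. 97 = 64 + 32 + 1.
599^1 ≡ 599 (mod 619)
599^2 ≡ 599^2 = 358801 ≡ 400 (mod 619)
599^4 ≡ 400^2 = 160000 ≡ 298 (mod 619)
599^8 ≡ 298^2 = 88804 ≡ 287 (mod 619)
599^16 ≡ 287^2 = 82369 ≡ 42 (mod 619)
599^32 ≡ 42^2 = 1764 ≡ 526 (mod 619)
599^64 ≡ 526^2 = 276676 ≡ 602 (mod 619)
599^97 = 599^64 * 599^32 * 599^1 ≡ 602 * 526 * 599 (mod 619).
Accumulate the product:
602 * 526 = 316652 ≡ 343
343 * 599 = 205457 ≡ 568

568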